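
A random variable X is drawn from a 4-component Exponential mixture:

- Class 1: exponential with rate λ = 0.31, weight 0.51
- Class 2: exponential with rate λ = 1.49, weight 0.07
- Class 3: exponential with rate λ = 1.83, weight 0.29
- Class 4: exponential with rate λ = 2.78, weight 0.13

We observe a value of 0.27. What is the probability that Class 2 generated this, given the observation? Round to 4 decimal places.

0.0983

The responsibility of component k is π_k f_k(x) divided by Σ_j π_j f_j(x).
Exponential densities:
  p_1 = 0.31·e^(−0.31·0.27) = 0.31·e^(−0.0837) = 0.285109
  p_2 = 1.49·e^(−1.49·0.27) = 1.49·e^(−0.4023) = 0.996482
  p_3 = 1.83·e^(−1.83·0.27) = 1.83·e^(−0.4941) = 1.11652
  p_4 = 2.78·e^(−2.78·0.27) = 2.78·e^(−0.7506) = 1.31239
Prior × likelihood for each component:
  π_1·p_1 = 0.51 × 0.285109 = 0.145406
  π_2·p_2 = 0.07 × 0.996482 = 0.0697538
  π_3·p_3 = 0.29 × 1.11652 = 0.323791
  π_4·p_4 = 0.13 × 1.31239 = 0.170611
Evidence: 0.145406 + 0.0697538 + 0.323791 + 0.170611 = 0.709561
P(Class 2 | x) = 0.0697538 / 0.709561 ≈ 0.0983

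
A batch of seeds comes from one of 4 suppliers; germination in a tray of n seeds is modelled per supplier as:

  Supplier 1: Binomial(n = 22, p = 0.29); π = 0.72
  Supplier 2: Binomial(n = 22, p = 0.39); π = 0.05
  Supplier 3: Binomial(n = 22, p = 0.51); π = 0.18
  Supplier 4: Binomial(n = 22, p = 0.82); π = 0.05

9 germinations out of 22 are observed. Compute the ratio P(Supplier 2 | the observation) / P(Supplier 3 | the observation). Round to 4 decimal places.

0.4284

Posterior odds = (π_i f_i(x)) / (π_j f_j(x)); the normalising sum cancels.
Binomial probabilities:
  p_1 = C(22,9)·0.29^9·0.71^13 = 497420·1.45071e-05·0.0116509 = 0.0840744
  p_2 = C(22,9)·0.39^9·0.61^13 = 497420·0.000208728·0.00161915 = 0.16811
  p_3 = C(22,9)·0.51^9·0.49^13 = 497420·0.00233417·9.38748e-05 = 0.108994
  p_4 = C(22,9)·0.82^9·0.18^13 = 497420·0.16762·2.0823e-10 = 1.73616e-05
0.00840548 / 0.019619 ≈ 0.4284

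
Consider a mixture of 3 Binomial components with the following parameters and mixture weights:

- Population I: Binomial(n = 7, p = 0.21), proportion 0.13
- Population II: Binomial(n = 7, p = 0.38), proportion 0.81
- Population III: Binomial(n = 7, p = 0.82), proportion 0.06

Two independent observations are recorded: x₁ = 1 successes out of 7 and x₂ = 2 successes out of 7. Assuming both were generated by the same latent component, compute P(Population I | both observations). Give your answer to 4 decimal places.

0.2802

By Bayes' theorem, P(k | x) = π_k f_k(x) / Σ_j π_j f_j(x).
Since both observations come from the same component, the likelihood for component k is f_k(x₁)·f_k(x₂).
  p_I = [C(7,1)·0.21^1·0.79^6 = 7·0.21·0.243087 = 0.357339] × [0.284966] = 0.101829
  p_II = [C(7,1)·0.38^1·0.62^6 = 7·0.38·0.0568002 = 0.151089] × [0.277808] = 0.0419736
  p_III = [C(7,1)·0.82^1·0.18^6 = 7·0.82·3.40122e-05 = 0.00019523] × [0.00266815] = 5.20903e-07
Multiply by the mixture weights:
  π_I·p_I = 0.13 × 0.101829 = 0.0132378
  π_II·p_II = 0.81 × 0.0419736 = 0.0339987
  π_III·p_III = 0.06 × 5.20903e-07 = 3.12542e-08
Normaliser: 0.0132378 + 0.0339987 + 3.12542e-08 = 0.0472365
Responsibility of Population I: 0.0132378 / 0.0472365 ≈ 0.2802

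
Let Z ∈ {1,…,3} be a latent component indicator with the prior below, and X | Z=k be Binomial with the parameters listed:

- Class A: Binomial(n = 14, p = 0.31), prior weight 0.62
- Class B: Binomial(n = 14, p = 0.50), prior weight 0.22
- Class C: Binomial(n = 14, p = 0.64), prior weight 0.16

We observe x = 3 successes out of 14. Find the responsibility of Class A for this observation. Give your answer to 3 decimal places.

0.957

P(component k | x) = P(Z=k)·f_k(x) / marginal(x), where marginal(x) = Σ_j P(Z=j)·f_j(x).
Binomial probabilities:
  L_A = C(14,3)·0.31^3·0.69^11 = 364·0.029791·0.0168787 = 0.183032
  L_B = C(14,3)·0.50^3·0.50^11 = 364·0.125·0.000488281 = 0.0222168
  L_C = C(14,3)·0.64^3·0.36^11 = 364·0.262144·1.31622e-05 = 0.00125594
Unnormalised posteriors:
  P(Z=A)·L_A = 0.62 × 0.183032 = 0.11348
  P(Z=B)·L_B = 0.22 × 0.0222168 = 0.0048877
  P(Z=C)·L_C = 0.16 × 0.00125594 = 0.00020095
Evidence: 0.11348 + 0.0048877 + 0.00020095 = 0.118568
P(Class A | the observation) = 0.11348 / 0.118568 ≈ 0.957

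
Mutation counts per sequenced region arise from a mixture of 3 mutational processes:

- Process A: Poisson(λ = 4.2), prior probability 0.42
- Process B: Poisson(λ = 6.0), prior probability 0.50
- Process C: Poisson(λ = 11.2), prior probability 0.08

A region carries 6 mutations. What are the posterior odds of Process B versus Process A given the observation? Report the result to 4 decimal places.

The posterior odds equal the prior odds times the likelihood ratio: (π_i/π_j)·(f_i(x)/f_j(x)).
Poisson probabilities:
  L_A = 0.114321
  L_B = 0.160623
  L_C = 0.0374867
Odds = (0.50/0.42) × (0.160623/0.114321) = 1.19048 × 1.40502 ≈ 1.6726

1.6726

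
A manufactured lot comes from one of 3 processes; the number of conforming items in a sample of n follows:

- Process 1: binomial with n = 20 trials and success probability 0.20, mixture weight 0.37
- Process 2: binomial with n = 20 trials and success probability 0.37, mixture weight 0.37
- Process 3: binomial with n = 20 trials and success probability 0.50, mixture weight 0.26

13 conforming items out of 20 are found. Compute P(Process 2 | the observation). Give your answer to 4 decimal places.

Apply Bayes' rule: the posterior for each component is proportional to its prior times its likelihood at x.
Component likelihoods at x = 13 conforming items out of 20:
  f_1 = C(20,13)·0.20^13·0.80^7 = 77520·8.192e-10·0.209715 = 1.33178e-05
  f_2 = C(20,13)·0.37^13·0.63^7 = 77520·2.43569e-06·0.0393898 = 0.00743738
  f_3 = C(20,13)·0.50^13·0.50^7 = 77520·0.00012207·0.0078125 = 0.0739288
Weight by the priors:
  π_1·f_1 = 0.37 × 1.33178e-05 = 4.9276e-06
  π_2·f_2 = 0.37 × 0.00743738 = 0.00275183
  π_3·f_3 = 0.26 × 0.0739288 = 0.0192215
Denominator: 4.9276e-06 + 0.00275183 + 0.0192215 = 0.0219783
Responsibility of Process 2: 0.00275183 / 0.0219783 ≈ 0.1252

0.1252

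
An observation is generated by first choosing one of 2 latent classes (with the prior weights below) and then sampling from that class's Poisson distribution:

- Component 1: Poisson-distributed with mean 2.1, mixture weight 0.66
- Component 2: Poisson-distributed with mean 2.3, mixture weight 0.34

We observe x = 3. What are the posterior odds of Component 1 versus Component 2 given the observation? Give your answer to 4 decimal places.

Since P(k|x) ∝ P(Z=k) f_k(x), the posterior odds are P(Z=i) f_i(x) / (P(Z=j) f_j(x)).
Component likelihoods at x = 3:
  f_1 = 0.189011
  f_2 = 0.203308
Posterior odds = (P(Z=1)·f_1) / (P(Z=2)·f_2) = (0.66·0.189011) / (0.34·0.203308) = 0.124748 / 0.0691248 ≈ 1.8047

1.8047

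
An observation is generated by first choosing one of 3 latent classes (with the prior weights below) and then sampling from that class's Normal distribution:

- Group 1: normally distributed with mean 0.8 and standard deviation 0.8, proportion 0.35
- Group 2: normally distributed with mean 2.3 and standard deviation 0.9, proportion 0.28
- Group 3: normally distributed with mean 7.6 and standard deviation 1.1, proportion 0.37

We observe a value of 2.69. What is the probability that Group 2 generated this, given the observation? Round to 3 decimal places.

0.913

The responsibility of component k is P(Z=k) f_k(x) divided by Σ_j P(Z=j) f_j(x).
Evaluate each component's likelihood at the observed value:
  L_1 = 0.0306079
  L_2 = 0.403545
  L_3 = 1.71027e-05
Multiply by the mixture weights:
  P(Z=1)·L_1 = 0.35 × 0.0306079 = 0.0107128
  P(Z=2)·L_2 = 0.28 × 0.403545 = 0.112993
  P(Z=3)·L_3 = 0.37 × 1.71027e-05 = 6.328e-06
Denominator: 0.0107128 + 0.112993 + 6.328e-06 = 0.123712
P(Group 2 | the observation) ≈ 0.913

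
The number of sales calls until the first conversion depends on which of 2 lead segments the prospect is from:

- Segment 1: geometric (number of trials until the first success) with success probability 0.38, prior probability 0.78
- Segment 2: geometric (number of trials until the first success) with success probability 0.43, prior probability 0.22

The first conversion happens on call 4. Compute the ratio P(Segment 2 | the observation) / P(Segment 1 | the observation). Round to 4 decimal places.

Posterior odds = (π_i f_i(x)) / (π_j f_j(x)); the normalising sum cancels.
Component likelihoods at x = 4:
  p_1 = 0.0905646
  p_2 = 0.079633
0.0175193 / 0.0706404 ≈ 0.2480

0.2480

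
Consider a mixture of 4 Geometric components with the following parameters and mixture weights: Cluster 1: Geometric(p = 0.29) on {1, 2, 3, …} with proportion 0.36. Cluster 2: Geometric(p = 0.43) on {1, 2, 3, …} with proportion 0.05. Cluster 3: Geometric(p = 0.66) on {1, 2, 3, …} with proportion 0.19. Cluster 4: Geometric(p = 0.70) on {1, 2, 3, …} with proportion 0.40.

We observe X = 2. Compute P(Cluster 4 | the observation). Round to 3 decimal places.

Posterior ∝ prior × likelihood, so P(k | x) ∝ π_k f_k(x); normalise over all components.
Evaluate each component's likelihood at the observed value:
  L_1 = 0.2059
  L_2 = 0.2451
  L_3 = 0.2244
  L_4 = 0.21
Prior × likelihood for each component:
  π_1·L_1 = 0.36 × 0.2059 = 0.074124
  π_2·L_2 = 0.05 × 0.2451 = 0.012255
  π_3·L_3 = 0.19 × 0.2244 = 0.042636
  π_4·L_4 = 0.40 × 0.21 = 0.084
Marginal: 0.074124 + 0.012255 + 0.042636 + 0.084 = 0.213015
P(Cluster 4 | x) ≈ 0.394

0.394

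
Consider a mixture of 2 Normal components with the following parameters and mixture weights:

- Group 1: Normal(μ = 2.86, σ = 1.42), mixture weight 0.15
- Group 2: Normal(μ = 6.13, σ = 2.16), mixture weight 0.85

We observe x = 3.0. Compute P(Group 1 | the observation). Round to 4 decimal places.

Posterior ∝ prior × likelihood, so P(k | x) ∝ P(Z=k) f_k(x); normalise over all components.
Evaluate each component's likelihood at the observed value:
  L_1 = 0.279583
  L_2 = 0.0646379
Multiply by the mixture weights:
  P(Z=1)·L_1 = 0.15 × 0.279583 = 0.0419375
  P(Z=2)·L_2 = 0.85 × 0.0646379 = 0.0549422
Evidence: 0.0419375 + 0.0549422 = 0.0968797
Responsibility of Group 1: 0.0419375 / 0.0968797 ≈ 0.4329

0.4329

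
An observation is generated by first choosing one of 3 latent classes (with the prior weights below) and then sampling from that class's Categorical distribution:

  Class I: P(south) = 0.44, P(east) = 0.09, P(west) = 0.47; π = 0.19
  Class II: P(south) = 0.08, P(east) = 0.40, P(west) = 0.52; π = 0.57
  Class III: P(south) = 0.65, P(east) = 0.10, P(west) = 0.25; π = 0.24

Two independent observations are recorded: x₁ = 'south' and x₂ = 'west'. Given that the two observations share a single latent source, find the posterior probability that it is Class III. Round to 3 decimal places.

0.382

Posterior ∝ prior × likelihood, so P(k | x) ∝ π_k f_k(x); normalise over all components.
Since both observations come from the same component, the likelihood for component k is f_k(x₁)·f_k(x₂).
  p_I = [P(south | comp) = 0.44] × [0.47] = 0.2068
  p_II = [P(south | comp) = 0.08] × [0.52] = 0.0416
  p_III = [P(south | comp) = 0.65] × [0.25] = 0.1625
Multiply by the mixture weights:
  π_I·p_I = 0.19 × 0.2068 = 0.039292
  π_II·p_II = 0.57 × 0.0416 = 0.023712
  π_III·p_III = 0.24 × 0.1625 = 0.039
Evidence: 0.039292 + 0.023712 + 0.039 = 0.102004
Responsibility of Class III: 0.039 / 0.102004 ≈ 0.382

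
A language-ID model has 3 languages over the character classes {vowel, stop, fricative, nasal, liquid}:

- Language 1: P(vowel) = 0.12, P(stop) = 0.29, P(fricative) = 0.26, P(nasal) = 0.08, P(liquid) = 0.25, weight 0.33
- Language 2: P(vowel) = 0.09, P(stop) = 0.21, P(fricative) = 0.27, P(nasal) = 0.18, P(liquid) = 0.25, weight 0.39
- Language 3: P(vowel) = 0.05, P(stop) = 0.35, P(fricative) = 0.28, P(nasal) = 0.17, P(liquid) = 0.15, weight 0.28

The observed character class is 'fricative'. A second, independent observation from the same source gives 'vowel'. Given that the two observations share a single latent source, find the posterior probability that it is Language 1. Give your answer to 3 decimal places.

P(component k | x) = w_k·f_k(x) / marginal(x), where marginal(x) = Σ_j w_j·f_j(x).
Since both observations come from the same component, the likelihood for component k is f_k(x₁)·f_k(x₂).
  L_1 = [0.26] × [0.12] = 0.0312
  L_2 = [0.27] × [0.09] = 0.0243
  L_3 = [0.28] × [0.05] = 0.014
Unnormalised posteriors:
  w_1·L_1 = 0.33 × 0.0312 = 0.010296
  w_2·L_2 = 0.39 × 0.0243 = 0.009477
  w_3·L_3 = 0.28 × 0.014 = 0.00392
Normaliser: 0.010296 + 0.009477 + 0.00392 = 0.023693
P(Language 1 | data) ≈ 0.435

0.435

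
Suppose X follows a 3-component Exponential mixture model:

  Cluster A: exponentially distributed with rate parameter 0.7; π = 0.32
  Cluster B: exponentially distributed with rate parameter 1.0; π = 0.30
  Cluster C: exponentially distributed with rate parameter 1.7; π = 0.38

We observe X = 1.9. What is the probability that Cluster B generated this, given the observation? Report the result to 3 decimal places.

0.346

Apply Bayes' rule: the posterior for each component is proportional to its prior times its likelihood at x.
Component likelihoods at x = 1.9:
  L_A = 0.7·e^(−0.7·1.9) = 0.7·e^(−1.3300) = 0.185134
  L_B = 1.0·e^(−1.0·1.9) = 1.0·e^(−1.9000) = 0.149569
  L_C = 1.7·e^(−1.7·1.9) = 1.7·e^(−3.2300) = 0.0672477
Multiply by the mixture weights:
  P(Z=A)·L_A = 0.32 × 0.185134 = 0.0592429
  P(Z=B)·L_B = 0.30 × 0.149569 = 0.0448706
  P(Z=C)·L_C = 0.38 × 0.0672477 = 0.0255541
Normaliser: 0.0592429 + 0.0448706 + 0.0255541 = 0.129668
Responsibility of Cluster B: 0.0448706 / 0.129668 ≈ 0.346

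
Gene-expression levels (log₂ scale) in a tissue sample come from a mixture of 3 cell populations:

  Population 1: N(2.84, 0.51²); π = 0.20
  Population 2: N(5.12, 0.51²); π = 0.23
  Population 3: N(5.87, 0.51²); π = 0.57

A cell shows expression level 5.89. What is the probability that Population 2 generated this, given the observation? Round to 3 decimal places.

Posterior ∝ prior × likelihood, so P(k | x) ∝ π_k f_k(x); normalise over all components.
Evaluate each component's likelihood at the observed value:
  f_1 = (1/(0.51·√(2π)))·exp(−(5.89−2.84)²/(2·0.51²)) = 0.782240·exp(-17.88255) = 1.33983e-08
  f_2 = (1/(0.51·√(2π)))·exp(−(5.89−5.12)²/(2·0.51²)) = 0.782240·exp(-1.13975) = 0.250237
  f_3 = (1/(0.51·√(2π)))·exp(−(5.89−5.87)²/(2·0.51²)) = 0.782240·exp(-0.00077) = 0.781639
Weight by the priors:
  π_1·f_1 = 0.20 × 1.33983e-08 = 2.67966e-09
  π_2·f_2 = 0.23 × 0.250237 = 0.0575544
  π_3·f_3 = 0.57 × 0.781639 = 0.445534
Sum: 2.67966e-09 + 0.0575544 + 0.445534 = 0.503088
Responsibility of Population 2: 0.0575544 / 0.503088 ≈ 0.114

0.114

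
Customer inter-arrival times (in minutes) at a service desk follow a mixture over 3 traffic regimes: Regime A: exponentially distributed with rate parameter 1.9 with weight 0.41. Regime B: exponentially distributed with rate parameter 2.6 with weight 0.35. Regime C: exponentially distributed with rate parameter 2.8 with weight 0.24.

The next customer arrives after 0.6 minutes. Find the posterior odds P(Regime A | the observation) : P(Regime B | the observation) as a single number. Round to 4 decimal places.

1.3029

Only the two components matter; the odds are (w_i f_i(x)) / (w_j f_j(x)).
Component likelihoods at x = 0.6 minutes:
  L_A = 1.9·e^(−1.9·0.6) = 1.9·e^(−1.1400) = 0.607656
  L_B = 2.6·e^(−2.6·0.6) = 2.6·e^(−1.5600) = 0.546354
  L_C = 2.8·e^(−2.8·0.6) = 2.8·e^(−1.6800) = 0.521847
Odds = (0.41/0.35) × (0.607656/0.546354) = 1.17143 × 1.1122 ≈ 1.3029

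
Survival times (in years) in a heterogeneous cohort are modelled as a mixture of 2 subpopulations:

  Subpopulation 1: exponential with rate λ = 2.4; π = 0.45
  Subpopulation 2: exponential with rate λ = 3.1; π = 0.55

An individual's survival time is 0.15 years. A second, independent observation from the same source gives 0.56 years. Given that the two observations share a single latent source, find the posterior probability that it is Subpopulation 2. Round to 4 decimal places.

0.5537

Apply Bayes' rule: the posterior for each component is proportional to its prior times its likelihood at x.
Since both observations come from the same component, the likelihood for component k is f_k(x₁)·f_k(x₂).
  L_1 = [2.4·e^(−2.4·0.15) = 2.4·e^(−0.3600) = 1.67442] × [0.625921] = 1.04806
  L_2 = [3.1·e^(−3.1·0.15) = 3.1·e^(−0.4650) = 1.94722] × [0.546294] = 1.06375
Multiply by the mixture weights:
  P(Z=1)·L_1 = 0.45 × 1.04806 = 0.471625
  P(Z=2)·L_2 = 0.55 × 1.06375 = 0.585065
Sum: 0.471625 + 0.585065 = 1.05669
Responsibility of Subpopulation 2: 0.585065 / 1.05669 ≈ 0.5537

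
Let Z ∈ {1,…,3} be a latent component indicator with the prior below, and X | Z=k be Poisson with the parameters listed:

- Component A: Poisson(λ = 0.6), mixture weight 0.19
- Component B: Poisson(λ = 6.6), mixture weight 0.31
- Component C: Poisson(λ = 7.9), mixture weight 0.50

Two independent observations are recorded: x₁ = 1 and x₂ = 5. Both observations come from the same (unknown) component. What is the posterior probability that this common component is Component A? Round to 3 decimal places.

0.040

Apply Bayes' rule: the posterior for each component is proportional to its prior times its likelihood at x.
Since both observations come from the same component, the likelihood for component k is f_k(x₁)·f_k(x₂).
  f_A = [0.329287] × [0.00035563] = 0.000117104
  f_B = [0.00897843] × [0.141969] = 0.00127466
  f_C = [0.00292887] × [0.0950666] = 0.000278438
Weight by the priors:
  w_A·f_A = 0.19 × 0.000117104 = 2.22498e-05
  w_B·f_B = 0.31 × 0.00127466 = 0.000395145
  w_C·f_C = 0.50 × 0.000278438 = 0.000139219
Evidence: 2.22498e-05 + 0.000395145 + 0.000139219 = 0.000556614
P(Component A | x₁,x₂) = 2.22498e-05 / 0.000556614 ≈ 0.040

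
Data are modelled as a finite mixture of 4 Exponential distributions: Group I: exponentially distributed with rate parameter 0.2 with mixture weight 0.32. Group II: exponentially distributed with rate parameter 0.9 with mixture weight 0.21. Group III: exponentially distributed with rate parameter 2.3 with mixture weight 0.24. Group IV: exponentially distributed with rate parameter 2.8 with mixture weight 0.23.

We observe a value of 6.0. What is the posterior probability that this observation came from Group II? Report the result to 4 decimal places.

0.0424

The responsibility of component k is π_k f_k(x) divided by Σ_j π_j f_j(x).
Component likelihoods at x = 6.0:
  L_I = 0.2·e^(−0.2·6.0) = 0.2·e^(−1.2000) = 0.0602388
  L_II = 0.9·e^(−0.9·6.0) = 0.9·e^(−5.4000) = 0.00406492
  L_III = 2.3·e^(−2.3·6.0) = 2.3·e^(−13.8000) = 2.33595e-06
  L_IV = 2.8·e^(−2.8·6.0) = 2.8·e^(−16.8000) = 1.41583e-07
Multiply by the mixture weights:
  π_I·L_I = 0.32 × 0.0602388 = 0.0192764
  π_II·L_II = 0.21 × 0.00406492 = 0.000853634
  π_III·L_III = 0.24 × 2.33595e-06 = 5.60629e-07
  π_IV·L_IV = 0.23 × 1.41583e-07 = 3.25641e-08
Sum: 0.0192764 + 0.000853634 + 5.60629e-07 + 3.25641e-08 = 0.0201307
So the posterior for Group II is 0.000853634 / 0.0201307 ≈ 0.0424.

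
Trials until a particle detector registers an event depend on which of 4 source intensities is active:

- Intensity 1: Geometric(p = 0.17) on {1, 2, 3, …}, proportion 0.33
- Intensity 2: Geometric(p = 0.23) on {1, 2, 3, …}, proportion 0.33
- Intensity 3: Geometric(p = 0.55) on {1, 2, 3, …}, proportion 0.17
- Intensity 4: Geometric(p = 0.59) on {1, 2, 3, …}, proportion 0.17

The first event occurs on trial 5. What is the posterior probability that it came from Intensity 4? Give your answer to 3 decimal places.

By Bayes' theorem, P(k | x) = π_k f_k(x) / Σ_j π_j f_j(x).
Geometric probabilities:
  f_1 = 0.17·(1−0.17)^4 = 0.17·0.474583 = 0.0806791
  f_2 = 0.23·(1−0.23)^4 = 0.23·0.35153 = 0.080852
  f_3 = 0.55·(1−0.55)^4 = 0.55·0.0410062 = 0.0225534
  f_4 = 0.59·(1−0.59)^4 = 0.59·0.0282576 = 0.016672
Prior × likelihood for each component:
  π_1·f_1 = 0.33 × 0.0806791 = 0.0266241
  π_2·f_2 = 0.33 × 0.080852 = 0.0266812
  π_3·f_3 = 0.17 × 0.0225534 = 0.00383408
  π_4·f_4 = 0.17 × 0.016672 = 0.00283424
Evidence: 0.0266241 + 0.0266812 + 0.00383408 + 0.00283424 = 0.0599736
Responsibility of Intensity 4: 0.00283424 / 0.0599736 ≈ 0.047

0.047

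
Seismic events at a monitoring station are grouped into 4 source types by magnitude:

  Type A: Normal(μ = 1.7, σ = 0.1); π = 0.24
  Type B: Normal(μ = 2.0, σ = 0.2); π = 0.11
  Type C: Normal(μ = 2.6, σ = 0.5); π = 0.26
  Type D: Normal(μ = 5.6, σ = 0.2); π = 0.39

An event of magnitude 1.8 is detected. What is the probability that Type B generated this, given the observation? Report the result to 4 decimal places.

0.1725

P(component k | x) = P(Z=k)·f_k(x) / marginal(x), where marginal(x) = Σ_j P(Z=j)·f_j(x).
Normal densities:
  f_A = 2.41971
  f_B = 1.20985
  f_C = 0.221842
  f_D = 8.12318e-79
Prior × likelihood for each component:
  P(Z=A)·f_A = 0.24 × 2.41971 = 0.58073
  P(Z=B)·f_B = 0.11 × 1.20985 = 0.133084
  P(Z=C)·f_C = 0.26 × 0.221842 = 0.0576788
  P(Z=D)·f_D = 0.39 × 8.12318e-79 = 3.16804e-79
Sum: 0.58073 + 0.133084 + 0.0576788 + 3.16804e-79 = 0.771492
So the posterior for Type B is 0.133084 / 0.771492 ≈ 0.1725.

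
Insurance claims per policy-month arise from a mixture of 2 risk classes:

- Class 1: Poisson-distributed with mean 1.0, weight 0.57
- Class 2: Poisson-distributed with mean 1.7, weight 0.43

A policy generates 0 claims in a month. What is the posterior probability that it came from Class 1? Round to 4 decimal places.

The responsibility of component k is P(Z=k) f_k(x) divided by Σ_j P(Z=j) f_j(x).
Component likelihoods at x = 0 claims:
  f_1 = 0.367879
  f_2 = 0.182684
Weight by the priors:
  P(Z=1)·f_1 = 0.57 × 0.367879 = 0.209691
  P(Z=2)·f_2 = 0.43 × 0.182684 = 0.0785539
Sum: 0.209691 + 0.0785539 = 0.288245
P(Class 1 | data) ≈ 0.7275

0.7275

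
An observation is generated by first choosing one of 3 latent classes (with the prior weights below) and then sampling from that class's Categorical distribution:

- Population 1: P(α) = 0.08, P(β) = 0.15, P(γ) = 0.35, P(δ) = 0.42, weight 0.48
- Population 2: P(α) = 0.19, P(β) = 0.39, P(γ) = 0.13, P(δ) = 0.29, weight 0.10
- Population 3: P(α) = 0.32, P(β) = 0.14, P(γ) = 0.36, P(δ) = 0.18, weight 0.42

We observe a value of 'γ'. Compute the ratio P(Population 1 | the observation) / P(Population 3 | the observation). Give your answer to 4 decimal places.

1.1111

Since P(k|x) ∝ π_k f_k(x), the posterior odds are π_i f_i(x) / (π_j f_j(x)).
Evaluate each component's likelihood at the observed value:
  p_1 = P(γ | comp) = 0.35
  p_2 = P(γ | comp) = 0.13
  p_3 = P(γ | comp) = 0.36
Odds = (0.48/0.42) × (0.35/0.36) = 1.14286 × 0.972222 ≈ 1.1111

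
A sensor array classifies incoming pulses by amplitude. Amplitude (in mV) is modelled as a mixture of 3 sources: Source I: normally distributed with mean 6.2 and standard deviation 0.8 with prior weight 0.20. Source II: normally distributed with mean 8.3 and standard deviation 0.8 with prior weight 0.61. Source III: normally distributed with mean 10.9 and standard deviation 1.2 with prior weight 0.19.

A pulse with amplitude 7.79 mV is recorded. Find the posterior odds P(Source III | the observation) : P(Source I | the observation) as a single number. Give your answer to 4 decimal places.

0.1588

Only the two components matter; the odds are (π_i f_i(x)) / (π_j f_j(x)).
Normal densities:
  p_I = (1/(0.8·√(2π)))·exp(−(7.79−6.2)²/(2·0.8²)) = 0.498678·exp(-1.97508) = 0.0691918
  p_II = (1/(0.8·√(2π)))·exp(−(7.79−8.3)²/(2·0.8²)) = 0.498678·exp(-0.20320) = 0.406977
  p_III = (1/(1.2·√(2π)))·exp(−(7.79−10.9)²/(2·1.2²)) = 0.332452·exp(-3.35837) = 0.0115667
Odds = (0.19/0.20) × (0.0115667/0.0691918) = 0.95 × 0.167168 ≈ 0.1588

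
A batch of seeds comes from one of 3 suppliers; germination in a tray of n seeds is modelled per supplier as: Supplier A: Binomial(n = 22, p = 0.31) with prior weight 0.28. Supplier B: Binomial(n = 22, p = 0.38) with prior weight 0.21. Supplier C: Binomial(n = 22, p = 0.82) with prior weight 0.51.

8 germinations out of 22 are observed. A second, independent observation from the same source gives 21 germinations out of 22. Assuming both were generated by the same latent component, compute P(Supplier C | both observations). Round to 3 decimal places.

Apply Bayes' rule: the posterior for each component is proportional to its prior times its likelihood at x.
Since both observations come from the same component, the likelihood for component k is f_k(x₁)·f_k(x₂).
  L_A = [0.151223] × [3.16131e-10] = 4.78064e-11
  L_B = [0.172421] × [2.04301e-08] = 3.52257e-09
  L_C = [2.44999e-06] × [0.061346] = 1.50297e-07
Unnormalised posteriors:
  π_A·L_A = 0.28 × 4.78064e-11 = 1.33858e-11
  π_B·L_B = 0.21 × 3.52257e-09 = 7.3974e-10
  π_C·L_C = 0.51 × 1.50297e-07 = 7.66514e-08
Marginal: 1.33858e-11 + 7.3974e-10 + 7.66514e-08 = 7.74045e-08
So the posterior for Supplier C is 7.66514e-08 / 7.74045e-08 ≈ 0.990.

0.990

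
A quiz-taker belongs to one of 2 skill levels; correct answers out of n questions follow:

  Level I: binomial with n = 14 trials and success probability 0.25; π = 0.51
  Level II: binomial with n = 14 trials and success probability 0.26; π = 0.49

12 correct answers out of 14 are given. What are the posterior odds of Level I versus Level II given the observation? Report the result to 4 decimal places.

The posterior odds equal the prior odds times the likelihood ratio: (P(Z=i)/P(Z=j))·(f_i(x)/f_j(x)).
Evaluate each component's likelihood at the observed value:
  p_I = C(14,12)·0.25^12·0.75^2 = 91·5.96046e-08·0.5625 = 3.05101e-06
  p_II = C(14,12)·0.26^12·0.74^2 = 91·9.5429e-08·0.5476 = 4.75538e-06
Posterior odds = (P(Z=I)·p_I) / (P(Z=II)·p_II) = (0.51·3.05101e-06) / (0.49·4.75538e-06) = 1.55602e-06 / 2.33014e-06 ≈ 0.6678

0.6678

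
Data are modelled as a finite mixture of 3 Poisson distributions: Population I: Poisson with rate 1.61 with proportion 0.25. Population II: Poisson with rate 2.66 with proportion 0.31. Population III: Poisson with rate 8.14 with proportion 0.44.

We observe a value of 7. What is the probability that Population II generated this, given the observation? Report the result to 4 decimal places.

0.0627

P(component k | x) = π_k·f_k(x) / marginal(x), where marginal(x) = Σ_j π_j·f_j(x).
Poisson probabilities:
  p_I = e^(−1.61)·1.61^7/7! = 0.00111208
  p_II = e^(−2.66)·2.66^7/7! = 0.0130773
  p_III = e^(−8.14)·8.14^7/7! = 0.13702
Multiply by the mixture weights:
  π_I·p_I = 0.25 × 0.00111208 = 0.00027802
  π_II·p_II = 0.31 × 0.0130773 = 0.00405396
  π_III·p_III = 0.44 × 0.13702 = 0.0602887
Sum: 0.00027802 + 0.00405396 + 0.0602887 = 0.0646207
P(Population II | the observation) ≈ 0.0627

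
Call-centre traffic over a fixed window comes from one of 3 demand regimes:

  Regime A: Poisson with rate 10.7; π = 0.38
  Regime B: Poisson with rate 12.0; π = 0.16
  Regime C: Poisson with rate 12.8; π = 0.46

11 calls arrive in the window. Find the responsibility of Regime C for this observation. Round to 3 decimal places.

0.431

By Bayes' theorem, P(k | x) = π_k f_k(x) / Σ_j π_j f_j(x).
Evaluate each component's likelihood at the observed value:
  f_A = 0.118882
  f_B = 0.114368
  f_C = 0.104516
Unnormalised posteriors:
  π_A·f_A = 0.38 × 0.118882 = 0.045175
  π_B·f_B = 0.16 × 0.114368 = 0.0182989
  π_C·f_C = 0.46 × 0.104516 = 0.0480776
Marginal: 0.045175 + 0.0182989 + 0.0480776 = 0.111551
P(Regime C | x) ≈ 0.431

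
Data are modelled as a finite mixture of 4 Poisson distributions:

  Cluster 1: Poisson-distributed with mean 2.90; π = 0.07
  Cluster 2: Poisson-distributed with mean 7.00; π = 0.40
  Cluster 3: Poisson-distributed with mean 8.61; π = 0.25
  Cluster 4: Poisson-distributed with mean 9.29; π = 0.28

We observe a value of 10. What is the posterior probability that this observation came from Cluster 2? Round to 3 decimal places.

0.313

Posterior ∝ prior × likelihood, so P(k | x) ∝ π_k f_k(x); normalise over all components.
Component likelihoods at x = 10:
  p_1 = e^(−2.90)·2.90^10/10! = 0.000637915
  p_2 = e^(−7.00)·7.00^10/10! = 0.0709833
  p_3 = e^(−8.61)·8.61^10/10! = 0.112459
  p_4 = e^(−9.29)·9.29^10/10! = 0.121842
Weight by the priors:
  π_1·p_1 = 0.07 × 0.000637915 = 4.46541e-05
  π_2·p_2 = 0.40 × 0.0709833 = 0.0283933
  π_3·p_3 = 0.25 × 0.112459 = 0.0281147
  π_4·p_4 = 0.28 × 0.121842 = 0.0341159
Denominator: 4.46541e-05 + 0.0283933 + 0.0281147 + 0.0341159 = 0.0906685
P(Cluster 2 | x) = 0.0283933 / 0.0906685 ≈ 0.313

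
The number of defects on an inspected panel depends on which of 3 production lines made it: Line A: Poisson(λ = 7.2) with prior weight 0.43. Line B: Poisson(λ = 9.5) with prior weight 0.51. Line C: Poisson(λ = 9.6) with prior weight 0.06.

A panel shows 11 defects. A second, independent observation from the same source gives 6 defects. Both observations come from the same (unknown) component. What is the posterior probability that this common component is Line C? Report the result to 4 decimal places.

0.0616

Posterior ∝ prior × likelihood, so P(k | x) ∝ π_k f_k(x); normalise over all components.
Since both observations come from the same component, the likelihood for component k is f_k(x₁)·f_k(x₂).
  p_A = [e^(−7.2)·7.2^11/11! = 0.0504175] × [0.144458] = 0.00728322
  p_B = [e^(−9.5)·9.5^11/11! = 0.106661] × [0.0764208] = 0.00815113
  p_C = [e^(−9.6)·9.6^11/11! = 0.108293] × [0.0736322] = 0.00797386
Multiply by the mixture weights:
  π_A·p_A = 0.43 × 0.00728322 = 0.00313179
  π_B·p_B = 0.51 × 0.00815113 = 0.00415708
  π_C·p_C = 0.06 × 0.00797386 = 0.000478432
Evidence: 0.00313179 + 0.00415708 + 0.000478432 = 0.0077673
P(Line C | x₁,x₂) = 0.000478432 / 0.0077673 ≈ 0.0616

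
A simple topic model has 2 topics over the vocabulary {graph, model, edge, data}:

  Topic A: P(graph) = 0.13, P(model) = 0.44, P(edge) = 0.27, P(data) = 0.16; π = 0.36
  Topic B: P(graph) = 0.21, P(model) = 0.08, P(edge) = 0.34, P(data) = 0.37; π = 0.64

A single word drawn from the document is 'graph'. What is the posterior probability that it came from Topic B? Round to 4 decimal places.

0.7417

P(component k | x) = w_k·f_k(x) / marginal(x), where marginal(x) = Σ_j w_j·f_j(x).
Categorical probabilities:
  L_A = 0.13
  L_B = 0.21
Weight by the priors:
  w_A·L_A = 0.36 × 0.13 = 0.0468
  w_B·L_B = 0.64 × 0.21 = 0.1344
Denominator: 0.0468 + 0.1344 = 0.1812
P(Topic B | data) ≈ 0.7417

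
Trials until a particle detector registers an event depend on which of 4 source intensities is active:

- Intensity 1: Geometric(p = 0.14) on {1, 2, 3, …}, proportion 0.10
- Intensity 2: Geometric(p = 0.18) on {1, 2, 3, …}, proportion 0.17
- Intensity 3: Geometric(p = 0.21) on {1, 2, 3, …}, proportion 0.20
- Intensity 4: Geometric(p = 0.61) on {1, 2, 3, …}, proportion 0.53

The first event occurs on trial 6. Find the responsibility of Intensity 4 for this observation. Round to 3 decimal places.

P(component k | x) = π_k·f_k(x) / marginal(x), where marginal(x) = Σ_j π_j·f_j(x).
Evaluate each component's likelihood at the observed value:
  f_1 = 0.0658598
  f_2 = 0.0667332
  f_3 = 0.0646182
  f_4 = 0.00550368
Unnormalised posteriors:
  π_1·f_1 = 0.10 × 0.0658598 = 0.00658598
  π_2·f_2 = 0.17 × 0.0667332 = 0.0113446
  π_3·f_3 = 0.20 × 0.0646182 = 0.0129236
  π_4·f_4 = 0.53 × 0.00550368 = 0.00291695
Sum: 0.00658598 + 0.0113446 + 0.0129236 + 0.00291695 = 0.0337712
P(Intensity 4 | x) ≈ 0.086

0.086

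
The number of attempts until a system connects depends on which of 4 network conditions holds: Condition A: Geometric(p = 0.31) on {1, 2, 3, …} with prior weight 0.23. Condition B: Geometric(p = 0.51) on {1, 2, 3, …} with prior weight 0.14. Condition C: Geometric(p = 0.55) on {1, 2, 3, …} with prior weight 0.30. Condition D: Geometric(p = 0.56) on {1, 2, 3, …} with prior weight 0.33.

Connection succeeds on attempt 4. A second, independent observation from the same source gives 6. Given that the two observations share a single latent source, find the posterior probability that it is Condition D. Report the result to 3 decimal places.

0.094

By Bayes' theorem, P(k | x) = P(Z=k) f_k(x) / Σ_j P(Z=j) f_j(x).
Since both observations come from the same component, the likelihood for component k is f_k(x₁)·f_k(x₂).
  f_A = [0.31·(1−0.31)^3 = 0.31·0.328509 = 0.101838] × [0.048485] = 0.0049376
  f_B = [0.51·(1−0.51)^3 = 0.51·0.117649 = 0.060001] × [0.0144062] = 0.000864389
  f_C = [0.55·(1−0.55)^3 = 0.55·0.091125 = 0.0501187] × [0.010149] = 0.000508658
  f_D = [0.56·(1−0.56)^3 = 0.56·0.085184 = 0.047703] × [0.00923531] = 0.000440552
Unnormalised posteriors:
  P(Z=A)·f_A = 0.23 × 0.0049376 = 0.00113565
  P(Z=B)·f_B = 0.14 × 0.000864389 = 0.000121014
  P(Z=C)·f_C = 0.30 × 0.000508658 = 0.000152597
  P(Z=D)·f_D = 0.33 × 0.000440552 = 0.000145382
Evidence: 0.00113565 + 0.000121014 + 0.000152597 + 0.000145382 = 0.00155464
P(Condition D | x₁, x₂) = 0.000145382 / 0.00155464 ≈ 0.094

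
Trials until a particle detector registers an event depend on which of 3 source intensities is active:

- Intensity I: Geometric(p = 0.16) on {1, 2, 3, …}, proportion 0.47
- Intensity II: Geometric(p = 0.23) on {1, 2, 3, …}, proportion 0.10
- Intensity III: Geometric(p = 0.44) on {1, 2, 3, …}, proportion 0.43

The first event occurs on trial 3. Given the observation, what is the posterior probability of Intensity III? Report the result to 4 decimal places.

0.4708

Apply Bayes' rule: the posterior for each component is proportional to its prior times its likelihood at x.
Component likelihoods at x = 3:
  p_I = 0.112896
  p_II = 0.136367
  p_III = 0.137984
Unnormalised posteriors:
  w_I·p_I = 0.47 × 0.112896 = 0.0530611
  w_II·p_II = 0.10 × 0.136367 = 0.0136367
  w_III·p_III = 0.43 × 0.137984 = 0.0593331
Denominator: 0.0530611 + 0.0136367 + 0.0593331 = 0.126031
P(Intensity III | data) ≈ 0.4708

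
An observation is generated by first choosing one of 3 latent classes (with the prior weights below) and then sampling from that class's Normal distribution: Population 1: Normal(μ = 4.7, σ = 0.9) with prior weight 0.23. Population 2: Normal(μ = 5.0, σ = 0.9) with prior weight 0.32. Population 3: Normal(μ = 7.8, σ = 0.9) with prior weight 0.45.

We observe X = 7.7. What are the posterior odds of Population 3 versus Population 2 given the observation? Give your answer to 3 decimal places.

Only the two components matter; the odds are (π_i f_i(x)) / (π_j f_j(x)).
Normal densities:
  f_1 = 0.00171364
  f_2 = 0.00492428
  f_3 = 0.440541
Posterior odds = (π_3·f_3) / (π_2·f_2) = (0.45·0.440541) / (0.32·0.00492428) = 0.198244 / 0.00157577 ≈ 125.808

125.808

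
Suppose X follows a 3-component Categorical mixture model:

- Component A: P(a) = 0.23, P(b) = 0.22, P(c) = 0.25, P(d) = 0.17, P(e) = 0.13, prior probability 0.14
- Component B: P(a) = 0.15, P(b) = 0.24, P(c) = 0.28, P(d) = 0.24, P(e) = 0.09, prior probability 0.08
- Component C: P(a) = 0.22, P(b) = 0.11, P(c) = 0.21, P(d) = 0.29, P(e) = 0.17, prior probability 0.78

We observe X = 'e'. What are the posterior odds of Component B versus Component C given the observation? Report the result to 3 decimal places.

0.054

The posterior odds equal the prior odds times the likelihood ratio: (π_i/π_j)·(f_i(x)/f_j(x)).
Categorical probabilities:
  f_A = P(e | comp) = 0.13
  f_B = P(e | comp) = 0.09
  f_C = P(e | comp) = 0.17
Posterior odds = (π_B·f_B) / (π_C·f_C) = (0.08·0.09) / (0.78·0.17) = 0.0072 / 0.1326 ≈ 0.054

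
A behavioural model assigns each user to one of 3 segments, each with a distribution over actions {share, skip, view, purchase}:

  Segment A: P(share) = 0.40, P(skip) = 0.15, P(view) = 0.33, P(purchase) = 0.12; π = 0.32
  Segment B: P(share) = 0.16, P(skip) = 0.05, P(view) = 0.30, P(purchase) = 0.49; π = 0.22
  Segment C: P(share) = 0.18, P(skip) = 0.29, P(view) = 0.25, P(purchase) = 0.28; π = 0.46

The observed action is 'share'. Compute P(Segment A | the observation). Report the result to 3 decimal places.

0.520

The responsibility of component k is w_k f_k(x) divided by Σ_j w_j f_j(x).
Evaluate each component's likelihood at the observed value:
  f_A = P(share | comp) = 0.40
  f_B = P(share | comp) = 0.16
  f_C = P(share | comp) = 0.18
Multiply by the mixture weights:
  w_A·f_A = 0.32 × 0.4 = 0.128
  w_B·f_B = 0.22 × 0.16 = 0.0352
  w_C·f_C = 0.46 × 0.18 = 0.0828
Marginal: 0.128 + 0.0352 + 0.0828 = 0.246
P(Segment A | the observation) ≈ 0.520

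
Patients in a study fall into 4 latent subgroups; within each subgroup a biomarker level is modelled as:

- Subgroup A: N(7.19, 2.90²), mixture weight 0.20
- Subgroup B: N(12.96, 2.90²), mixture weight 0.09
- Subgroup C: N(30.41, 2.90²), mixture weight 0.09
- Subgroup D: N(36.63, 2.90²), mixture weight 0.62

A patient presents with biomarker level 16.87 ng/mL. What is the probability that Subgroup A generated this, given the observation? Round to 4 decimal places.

The responsibility of component k is π_k f_k(x) divided by Σ_j π_j f_j(x).
Evaluate each component's likelihood at the observed value:
  L_A = (1/(2.90·√(2π)))·exp(−(16.87−7.19)²/(2·2.90²)) = 0.137566·exp(-5.57089) = 0.000523726
  L_B = (1/(2.90·√(2π)))·exp(−(16.87−12.96)²/(2·2.90²)) = 0.137566·exp(-0.90892) = 0.0554334
  L_C = (1/(2.90·√(2π)))·exp(−(16.87−30.41)²/(2·2.90²)) = 0.137566·exp(-10.89962) = 2.5402e-06
  L_D = (1/(2.90·√(2π)))·exp(−(16.87−36.63)²/(2·2.90²)) = 0.137566·exp(-23.21389) = 1.13985e-11
Unnormalised posteriors:
  π_A·L_A = 0.20 × 0.000523726 = 0.000104745
  π_B·L_B = 0.09 × 0.0554334 = 0.00498901
  π_C·L_C = 0.09 × 2.5402e-06 = 2.28618e-07
  π_D·L_D = 0.62 × 1.13985e-11 = 7.06708e-12
Marginal: 0.000104745 + 0.00498901 + 2.28618e-07 + 7.06708e-12 = 0.00509398
Responsibility of Subgroup A: 0.000104745 / 0.00509398 ≈ 0.0206

0.0206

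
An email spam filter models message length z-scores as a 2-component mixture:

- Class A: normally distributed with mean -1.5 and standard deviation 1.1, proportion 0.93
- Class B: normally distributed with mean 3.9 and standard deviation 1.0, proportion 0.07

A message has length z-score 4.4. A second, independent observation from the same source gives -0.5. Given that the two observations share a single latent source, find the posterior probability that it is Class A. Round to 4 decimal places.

P(component k | x) = P(Z=k)·f_k(x) / marginal(x), where marginal(x) = Σ_j P(Z=j)·f_j(x).
Since both observations come from the same component, the likelihood for component k is f_k(x₁)·f_k(x₂).
  p_A = [(1/(1.1·√(2π)))·exp(−(4.4−-1.5)²/(2·1.1²)) = 0.362675·exp(-14.38430) = 2.05351e-07] × [0.239915] = 4.92667e-08
  p_B = [(1/(1.0·√(2π)))·exp(−(4.4−3.9)²/(2·1.0²)) = 0.398942·exp(-0.12500) = 0.352065] × [2.49425e-05] = 8.78138e-06
Prior × likelihood for each component:
  P(Z=A)·p_A = 0.93 × 4.92667e-08 = 4.5818e-08
  P(Z=B)·p_B = 0.07 × 8.78138e-06 = 6.14697e-07
Sum: 4.5818e-08 + 6.14697e-07 = 6.60515e-07
P(Class A | data) ≈ 0.0694

0.0694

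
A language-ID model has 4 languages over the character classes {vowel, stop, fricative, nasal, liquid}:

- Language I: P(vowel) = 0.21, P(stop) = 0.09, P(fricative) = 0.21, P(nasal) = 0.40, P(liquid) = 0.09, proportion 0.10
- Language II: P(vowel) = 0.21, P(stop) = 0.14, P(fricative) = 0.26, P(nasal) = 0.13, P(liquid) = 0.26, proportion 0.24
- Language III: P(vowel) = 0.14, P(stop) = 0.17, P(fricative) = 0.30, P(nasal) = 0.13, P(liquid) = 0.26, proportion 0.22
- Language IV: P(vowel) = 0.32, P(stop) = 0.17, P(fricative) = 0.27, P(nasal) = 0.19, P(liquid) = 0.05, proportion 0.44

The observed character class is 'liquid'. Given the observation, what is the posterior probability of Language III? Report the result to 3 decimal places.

By Bayes' theorem, P(k | x) = w_k f_k(x) / Σ_j w_j f_j(x).
Evaluate each component's likelihood at the observed value:
  f_I = P(liquid | comp) = 0.09
  f_II = P(liquid | comp) = 0.26
  f_III = P(liquid | comp) = 0.26
  f_IV = P(liquid | comp) = 0.05
Prior × likelihood for each component:
  w_I·f_I = 0.10 × 0.09 = 0.009
  w_II·f_II = 0.24 × 0.26 = 0.0624
  w_III·f_III = 0.22 × 0.26 = 0.0572
  w_IV·f_IV = 0.44 × 0.05 = 0.022
Normaliser: 0.009 + 0.0624 + 0.0572 + 0.022 = 0.1506
So the posterior for Language III is 0.0572 / 0.1506 ≈ 0.380.

0.380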